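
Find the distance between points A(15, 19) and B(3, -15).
Using the distance formula: d = sqrt((x₂-x₁)² + (y₂-y₁)²)
dx = 3 - 15 = -12
dy = (-15) - 19 = -34
d = sqrt((-12)² + (-34)²) = sqrt(144 + 1156) = sqrt(1300) = 36.06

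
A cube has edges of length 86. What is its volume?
Volume = s³
Volume = 86³
Volume = 636056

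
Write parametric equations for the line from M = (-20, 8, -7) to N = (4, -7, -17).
Direction vector d = N - M = (24, -15, -10)
x = -20 + 24t, y = 8 - 15t, z = -7 - 10t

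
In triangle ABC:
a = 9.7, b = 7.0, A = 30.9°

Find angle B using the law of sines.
sin(B)/b = sin(A)/a
sin(B) = b·sin(A)/a = 7.0·sin(30.9°)/9.7 = 0.370597
B = arcsin(0.370597) = 21.75°  (b ≤ a, so B ≤ A and the acute solution is unique)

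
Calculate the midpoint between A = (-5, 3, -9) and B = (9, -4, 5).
Midpoint = ((-5+9)/2, (3-4)/2, (-9+5)/2) = (2, -0.5, -2)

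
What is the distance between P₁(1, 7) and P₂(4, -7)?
Using the distance formula: d = sqrt((x₂-x₁)² + (y₂-y₁)²)
dx = 4 - 1 = 3
dy = (-7) - 7 = -14
d = sqrt(3² + (-14)²) = sqrt(9 + 196) = sqrt(205) = 14.32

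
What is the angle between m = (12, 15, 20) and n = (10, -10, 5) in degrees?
m·n = 70, |m|² = 769, |n|² = 225
cos θ = 70/√173025 ≈ 0.1683
θ ≈ 80.31°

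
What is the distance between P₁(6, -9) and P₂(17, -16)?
Using the distance formula: d = sqrt((x₂-x₁)² + (y₂-y₁)²)
dx = 17 - 6 = 11
dy = (-16) - (-9) = -7
d = sqrt(11² + (-7)²) = sqrt(121 + 49) = sqrt(170) = 13.04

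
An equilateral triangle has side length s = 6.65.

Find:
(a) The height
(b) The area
(a) Height h = s·√3/2 = 6.65·√3/2 = 5.759
(b) Area = (√3/4)·s² = (√3/4)·6.65² = (√3/4)·44.2225 = 19.15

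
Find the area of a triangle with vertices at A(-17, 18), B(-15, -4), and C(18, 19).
Using the coordinate formula: Area = (1/2)|x₁(y₂-y₃) + x₂(y₃-y₁) + x₃(y₁-y₂)|
Area = (1/2)|(-17)((-4)-19) + (-15)(19-18) + 18(18-(-4))|
Area = (1/2)|(-17)*(-23) + (-15)*1 + 18*22|
Area = (1/2)|391 + (-15) + 396|
Area = (1/2)*772 = 386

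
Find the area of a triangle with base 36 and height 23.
Area = (1/2) * base * height
Area = (1/2) * 36 * 23
Area = 414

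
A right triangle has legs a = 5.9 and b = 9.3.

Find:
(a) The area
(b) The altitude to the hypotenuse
(a) Area = ½ab = ½·5.9·9.3 = 27.435
(b) Hypotenuse c = √(5.9² + 9.3²) = √121.3 = 11.0136
    Area = ½·c·h_c  →  h_c = 2·Area/c = 2·27.435/11.0136 = 4.982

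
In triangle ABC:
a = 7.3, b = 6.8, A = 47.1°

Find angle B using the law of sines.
sin(B)/b = sin(A)/a
sin(B) = b·sin(A)/a = 6.8·sin(47.1°)/7.3 = 0.682369
B = arcsin(0.682369) = 43.03°  (b ≤ a, so B ≤ A and the acute solution is unique)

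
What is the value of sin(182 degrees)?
sin(182 degrees) = -0.0349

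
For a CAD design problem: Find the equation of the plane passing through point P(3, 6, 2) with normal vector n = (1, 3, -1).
d = n·P = (1)(3) + (3)(6) + (-1)(2) = 19
Plane: x + 3y - z = 19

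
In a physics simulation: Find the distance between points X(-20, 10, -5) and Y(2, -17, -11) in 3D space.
d = √[(22)² + (-27)² + (-6)²] = √1249 = 35.34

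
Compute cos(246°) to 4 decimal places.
cos(246 degrees) = -0.4067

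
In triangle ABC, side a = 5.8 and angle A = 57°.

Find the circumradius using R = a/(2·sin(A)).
R = a/(2·sin(A)) = 5.8/(2·sin(57°))
R = 5.8/(2·0.838671) = 5.8/1.677341 = 3.458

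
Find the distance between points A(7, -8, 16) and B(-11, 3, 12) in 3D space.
d = √[(-18)² + (11)² + (-4)²] = √461 = 21.47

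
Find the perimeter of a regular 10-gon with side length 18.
Perimeter = number of sides * side length
Perimeter = 10 * 18
Perimeter = 180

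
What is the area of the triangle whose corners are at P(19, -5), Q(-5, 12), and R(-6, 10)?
Using the coordinate formula: Area = (1/2)|x₁(y₂-y₃) + x₂(y₃-y₁) + x₃(y₁-y₂)|
Area = (1/2)|19(12-10) + (-5)(10-(-5)) + (-6)((-5)-12)|
Area = (1/2)|19*2 + (-5)*15 + (-6)*(-17)|
Area = (1/2)|38 + (-75) + 102|
Area = (1/2)*65 = 32.50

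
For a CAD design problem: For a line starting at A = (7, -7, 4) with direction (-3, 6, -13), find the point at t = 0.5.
P(0.5) = (7 + (-3)(0.5), -7 + 6(0.5), 4 + (-13)(0.5)) = (5.5, -4, -2.5)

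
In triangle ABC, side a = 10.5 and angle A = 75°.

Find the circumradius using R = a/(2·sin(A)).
R = a/(2·sin(A)) = 10.5/(2·sin(75°))
R = 10.5/(2·0.965926) = 10.5/1.931852 = 5.435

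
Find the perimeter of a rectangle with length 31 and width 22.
Perimeter = 2 * (length + width)
Perimeter = 2 * (31 + 22)
Perimeter = 2 * 53
Perimeter = 106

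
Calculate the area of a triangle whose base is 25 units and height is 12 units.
Area = (1/2) * base * height
Area = (1/2) * 25 * 12
Area = 150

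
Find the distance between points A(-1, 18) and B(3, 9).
Using the distance formula: d = sqrt((x₂-x₁)² + (y₂-y₁)²)
dx = 3 - (-1) = 4
dy = 9 - 18 = -9
d = sqrt(4² + (-9)²) = sqrt(16 + 81) = sqrt(97) = 9.85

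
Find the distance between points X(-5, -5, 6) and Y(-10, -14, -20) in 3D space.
d = √[(-5)² + (-9)² + (-26)²] = √782 = 27.96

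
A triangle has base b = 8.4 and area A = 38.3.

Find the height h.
A = ½bh  →  h = 2A/b
h = 2·38.3/8.4 = 9.119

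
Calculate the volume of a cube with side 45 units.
Volume = s³
Volume = 45³
Volume = 91125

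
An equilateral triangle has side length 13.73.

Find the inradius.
For an equilateral triangle, r = s/(2√3) where s is the side.
r = 13.73/(2√3) = 13.73/3.464102 = 3.964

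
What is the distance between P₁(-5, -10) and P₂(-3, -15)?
Using the distance formula: d = sqrt((x₂-x₁)² + (y₂-y₁)²)
dx = (-3) - (-5) = 2
dy = (-15) - (-10) = -5
d = sqrt(2² + (-5)²) = sqrt(4 + 25) = sqrt(29) = 5.39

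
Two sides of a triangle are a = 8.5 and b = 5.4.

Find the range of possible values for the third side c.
By the triangle inequality: |a - b| < c < a + b
|8.5 - 5.4| < c < 8.5 + 5.4
3.1 < c < 13.9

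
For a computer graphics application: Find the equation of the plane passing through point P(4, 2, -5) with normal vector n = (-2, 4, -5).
d = n·P = (-2)(4) + (4)(2) + (-5)(-5) = 25
Plane: -2x + 4y - 5z = 25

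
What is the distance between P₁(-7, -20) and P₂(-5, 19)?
Using the distance formula: d = sqrt((x₂-x₁)² + (y₂-y₁)²)
dx = (-5) - (-7) = 2
dy = 19 - (-20) = 39
d = sqrt(2² + 39²) = sqrt(4 + 1521) = sqrt(1525) = 39.05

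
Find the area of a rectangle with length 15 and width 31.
Area = length * width
Area = 15 * 31
Area = 465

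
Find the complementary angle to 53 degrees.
Complementary angles sum to 90 degrees.
Other angle = 90 - 53
Other angle = 37 degrees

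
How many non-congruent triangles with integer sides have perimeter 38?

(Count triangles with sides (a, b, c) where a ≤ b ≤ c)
With a ≤ b ≤ c and a + b + c = 38, the triangle inequality a + b > c gives c < 38/2, so c ≤ 18.
Iterate a from 1 to ⌊p/3⌋ = 12; for each a, b ranges from a to ⌊(p−a)/2⌋ with c = p − a − b, keeping only c ≥ b.
Triples: (2, 18, 18), (3, 17, 18), (4, 16, 18), …
Count = 30 triangles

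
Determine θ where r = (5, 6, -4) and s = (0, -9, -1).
r·s = -50, |r|² = 77, |s|² = 82
cos θ = -50/√6314 ≈ -0.6292
θ ≈ 129.0°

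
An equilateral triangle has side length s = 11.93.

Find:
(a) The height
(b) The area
(a) Height h = s·√3/2 = 11.93·√3/2 = 10.33
(b) Area = (√3/4)·s² = (√3/4)·11.93² = (√3/4)·142.325 = 61.63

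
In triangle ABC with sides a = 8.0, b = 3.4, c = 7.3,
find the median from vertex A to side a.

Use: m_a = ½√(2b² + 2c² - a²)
m_a = ½√(2·3.4² + 2·7.3² - 8.0²)
m_a = ½√(23.12 + 106.58 - 64) = ½√65.7 = 4.053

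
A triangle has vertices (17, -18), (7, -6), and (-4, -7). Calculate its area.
Using the coordinate formula: Area = (1/2)|x₁(y₂-y₃) + x₂(y₃-y₁) + x₃(y₁-y₂)|
Area = (1/2)|17((-6)-(-7)) + 7((-7)-(-18)) + (-4)((-18)-(-6))|
Area = (1/2)|17*1 + 7*11 + (-4)*(-12)|
Area = (1/2)|17 + 77 + 48|
Area = (1/2)*142 = 71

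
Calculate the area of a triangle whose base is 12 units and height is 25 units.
Area = (1/2) * base * height
Area = (1/2) * 12 * 25
Area = 150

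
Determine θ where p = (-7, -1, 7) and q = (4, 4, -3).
p·q = -53, |p|² = 99, |q|² = 41
cos θ = -53/√4059 ≈ -0.8319
θ ≈ 146.3°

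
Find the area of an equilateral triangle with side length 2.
Area = (sqrt(3)/4) * s²
Area = (sqrt(3)/4) * 2²
Area = (sqrt(3)/4) * 4
Area = 1.73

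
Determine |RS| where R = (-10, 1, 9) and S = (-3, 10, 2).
d = √[(7)² + (9)² + (-7)²] = √179 = 13.38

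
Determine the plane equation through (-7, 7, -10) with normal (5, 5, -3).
d = n·P = (5)(-7) + (5)(7) + (-3)(-10) = 30
Plane: 5x + 5y - 3z = 30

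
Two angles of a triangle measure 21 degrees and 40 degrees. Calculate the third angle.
Sum of angles in a triangle = 180 degrees
Third angle = 180 - 21 - 40
Third angle = 119 degrees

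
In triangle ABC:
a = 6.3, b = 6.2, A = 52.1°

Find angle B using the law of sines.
sin(B)/b = sin(A)/a
sin(B) = b·sin(A)/a = 6.2·sin(52.1°)/6.3 = 0.776559
B = arcsin(0.776559) = 50.95°  (b ≤ a, so B ≤ A and the acute solution is unique)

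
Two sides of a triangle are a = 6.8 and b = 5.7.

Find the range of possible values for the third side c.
By the triangle inequality: |a - b| < c < a + b
|6.8 - 5.7| < c < 6.8 + 5.7
1.1 < c < 12.5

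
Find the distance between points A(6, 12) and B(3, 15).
Using the distance formula: d = sqrt((x₂-x₁)² + (y₂-y₁)²)
dx = 3 - 6 = -3
dy = 15 - 12 = 3
d = sqrt((-3)² + 3²) = sqrt(9 + 9) = sqrt(18) = 4.24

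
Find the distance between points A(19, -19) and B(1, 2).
Using the distance formula: d = sqrt((x₂-x₁)² + (y₂-y₁)²)
dx = 1 - 19 = -18
dy = 2 - (-19) = 21
d = sqrt((-18)² + 21²) = sqrt(324 + 441) = sqrt(765) = 27.66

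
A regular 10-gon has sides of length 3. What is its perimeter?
Perimeter = number of sides * side length
Perimeter = 10 * 3
Perimeter = 30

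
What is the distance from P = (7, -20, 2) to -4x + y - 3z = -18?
d = |(-4)(7) + 1(-20) + (-3)(2) - (-18)| / √((-4)² + 1² + (-3)²) = 36/√26 = 7.06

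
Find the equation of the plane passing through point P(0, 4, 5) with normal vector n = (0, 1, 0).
d = n·P = (0)(0) + (1)(4) + (0)(5) = 4
Plane: y = 4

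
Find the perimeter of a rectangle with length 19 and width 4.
Perimeter = 2 * (length + width)
Perimeter = 2 * (19 + 4)
Perimeter = 2 * 23
Perimeter = 46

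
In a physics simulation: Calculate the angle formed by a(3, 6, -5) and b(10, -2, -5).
a·b = 43, |a|² = 70, |b|² = 129
cos θ = 43/√9030 ≈ 0.4525
θ ≈ 63.1°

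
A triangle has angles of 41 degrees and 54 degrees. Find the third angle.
Sum of angles in a triangle = 180 degrees
Third angle = 180 - 41 - 54
Third angle = 85 degrees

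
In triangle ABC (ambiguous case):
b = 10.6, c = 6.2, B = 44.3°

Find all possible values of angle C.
sin(C)/c = sin(B)/b  →  sin(C) = c·sin(B)/b = 6.2·sin(44.3°)/10.6 = 0.408507
C₁ = arcsin(0.408507) = 24.11°,  C₂ = 180° - C₁ = 155.89°
Check C₂: A = 180° - 44.3° - 155.89° = -20.19° ≤ 0, rejected
C = 24.11° (one solution)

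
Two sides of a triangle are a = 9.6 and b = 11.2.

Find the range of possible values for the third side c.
By the triangle inequality: |a - b| < c < a + b
|9.6 - 11.2| < c < 9.6 + 11.2
1.6 < c < 20.8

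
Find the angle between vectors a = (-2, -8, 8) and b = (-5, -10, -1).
a·b = 82, |a|² = 132, |b|² = 126
cos θ = 82/√16632 ≈ 0.6358
θ ≈ 50.52°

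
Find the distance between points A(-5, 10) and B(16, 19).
Using the distance formula: d = sqrt((x₂-x₁)² + (y₂-y₁)²)
dx = 16 - (-5) = 21
dy = 19 - 10 = 9
d = sqrt(21² + 9²) = sqrt(441 + 81) = sqrt(522) = 22.85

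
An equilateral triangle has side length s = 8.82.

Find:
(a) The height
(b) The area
(a) Height h = s·√3/2 = 8.82·√3/2 = 7.638
(b) Area = (√3/4)·s² = (√3/4)·8.82² = (√3/4)·77.7924 = 33.69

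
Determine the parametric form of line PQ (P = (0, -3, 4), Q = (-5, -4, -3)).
Direction vector d = Q - P = (-5, -1, -7)
x = 0 - 5t, y = -3 - t, z = 4 - 7t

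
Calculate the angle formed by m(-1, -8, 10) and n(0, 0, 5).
m·n = 50, |m|² = 165, |n|² = 25
cos θ = 50/√4125 ≈ 0.7785
θ ≈ 38.88°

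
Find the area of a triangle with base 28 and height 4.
Area = (1/2) * base * height
Area = (1/2) * 28 * 4
Area = 56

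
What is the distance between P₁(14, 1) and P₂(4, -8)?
Using the distance formula: d = sqrt((x₂-x₁)² + (y₂-y₁)²)
dx = 4 - 14 = -10
dy = (-8) - 1 = -9
d = sqrt((-10)² + (-9)²) = sqrt(100 + 81) = sqrt(181) = 13.45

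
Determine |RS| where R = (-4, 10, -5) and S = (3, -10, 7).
d = √[(7)² + (-20)² + (12)²] = √593 = 24.35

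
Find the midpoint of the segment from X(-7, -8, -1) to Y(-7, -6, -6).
Midpoint = ((-7-7)/2, (-8-6)/2, (-1-6)/2) = (-7, -7, -3.5)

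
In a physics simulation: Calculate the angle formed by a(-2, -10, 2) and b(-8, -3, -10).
a·b = 26, |a|² = 108, |b|² = 173
cos θ = 26/√18684 ≈ 0.1902
θ ≈ 79.03°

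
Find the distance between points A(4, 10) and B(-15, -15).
Using the distance formula: d = sqrt((x₂-x₁)² + (y₂-y₁)²)
dx = (-15) - 4 = -19
dy = (-15) - 10 = -25
d = sqrt((-19)² + (-25)²) = sqrt(361 + 625) = sqrt(986) = 31.40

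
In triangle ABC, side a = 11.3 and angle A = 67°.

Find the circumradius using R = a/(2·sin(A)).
R = a/(2·sin(A)) = 11.3/(2·sin(67°))
R = 11.3/(2·0.920505) = 11.3/1.841010 = 6.138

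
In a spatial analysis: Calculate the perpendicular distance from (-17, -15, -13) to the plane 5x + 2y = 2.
d = |5(-17) + 2(-15) + 0(-13) - (2)| / √(5² + 2² + 0²) = 117/√29 = 21.73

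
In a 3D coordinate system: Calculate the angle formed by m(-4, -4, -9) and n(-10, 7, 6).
m·n = -42, |m|² = 113, |n|² = 185
cos θ = -42/√20905 ≈ -0.2905
θ ≈ 106.9°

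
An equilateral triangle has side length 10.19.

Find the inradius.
For an equilateral triangle, r = s/(2√3) where s is the side.
r = 10.19/(2√3) = 10.19/3.464102 = 2.942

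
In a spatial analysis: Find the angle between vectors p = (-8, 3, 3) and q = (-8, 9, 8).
p·q = 115, |p|² = 82, |q|² = 209
cos θ = 115/√17138 ≈ 0.8785
θ ≈ 28.54°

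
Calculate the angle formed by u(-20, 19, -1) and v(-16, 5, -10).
u·v = 425, |u|² = 762, |v|² = 381
cos θ = 425/√290322 ≈ 0.7888
θ ≈ 37.93°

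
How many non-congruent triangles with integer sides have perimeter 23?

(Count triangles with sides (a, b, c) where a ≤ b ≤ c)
With a ≤ b ≤ c and a + b + c = 23, the triangle inequality a + b > c gives c < 23/2, so c ≤ 11.
Iterate a from 1 to ⌊p/3⌋ = 7; for each a, b ranges from a to ⌊(p−a)/2⌋ with c = p − a − b, keeping only c ≥ b.
Triples: (1, 11, 11), (2, 10, 11), (3, 9, 11), …
Count = 14 triangles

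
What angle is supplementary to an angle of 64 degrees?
Supplementary angles sum to 180 degrees.
Other angle = 180 - 64
Other angle = 116 degrees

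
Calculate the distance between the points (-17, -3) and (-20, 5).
Using the distance formula: d = sqrt((x₂-x₁)² + (y₂-y₁)²)
dx = (-20) - (-17) = -3
dy = 5 - (-3) = 8
d = sqrt((-3)² + 8²) = sqrt(9 + 64) = sqrt(73) = 8.54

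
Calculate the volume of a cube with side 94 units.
Volume = s³
Volume = 94³
Volume = 830584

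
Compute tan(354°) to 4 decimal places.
tan(354 degrees) = -0.1051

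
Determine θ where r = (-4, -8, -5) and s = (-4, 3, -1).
r·s = -3, |r|² = 105, |s|² = 26
cos θ = -3/√2730 ≈ -0.05742
θ ≈ 93.29°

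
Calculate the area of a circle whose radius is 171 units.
Area = pi * r²
Area = pi * 171²
Area = pi * 29241
Area = 91863.31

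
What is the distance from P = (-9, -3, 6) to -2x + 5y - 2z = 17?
d = |(-2)(-9) + 5(-3) + (-2)(6) - (17)| / √((-2)² + 5² + (-2)²) = 26/√33 = 4.526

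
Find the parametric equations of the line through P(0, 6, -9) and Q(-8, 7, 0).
Direction vector d = Q - P = (-8, 1, 9)
x = 0 - 8t, y = 6 + t, z = -9 + 9t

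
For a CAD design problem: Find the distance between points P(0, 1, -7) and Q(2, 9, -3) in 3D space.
d = √[(2)² + (8)² + (4)²] = √84 = 9.165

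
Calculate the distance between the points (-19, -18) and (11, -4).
Using the distance formula: d = sqrt((x₂-x₁)² + (y₂-y₁)²)
dx = 11 - (-19) = 30
dy = (-4) - (-18) = 14
d = sqrt(30² + 14²) = sqrt(900 + 196) = sqrt(1096) = 33.11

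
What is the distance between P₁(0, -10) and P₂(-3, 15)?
Using the distance formula: d = sqrt((x₂-x₁)² + (y₂-y₁)²)
dx = (-3) - 0 = -3
dy = 15 - (-10) = 25
d = sqrt((-3)² + 25²) = sqrt(9 + 625) = sqrt(634) = 25.18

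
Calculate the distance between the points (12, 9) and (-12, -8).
Using the distance formula: d = sqrt((x₂-x₁)² + (y₂-y₁)²)
dx = (-12) - 12 = -24
dy = (-8) - 9 = -17
d = sqrt((-24)² + (-17)²) = sqrt(576 + 289) = sqrt(865) = 29.41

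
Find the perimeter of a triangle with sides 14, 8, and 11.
Perimeter = sum of all sides
Perimeter = 14 + 8 + 11
Perimeter = 33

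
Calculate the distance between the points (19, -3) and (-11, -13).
Using the distance formula: d = sqrt((x₂-x₁)² + (y₂-y₁)²)
dx = (-11) - 19 = -30
dy = (-13) - (-3) = -10
d = sqrt((-30)² + (-10)²) = sqrt(900 + 100) = sqrt(1000) = 31.62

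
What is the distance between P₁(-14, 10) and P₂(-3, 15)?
Using the distance formula: d = sqrt((x₂-x₁)² + (y₂-y₁)²)
dx = (-3) - (-14) = 11
dy = 15 - 10 = 5
d = sqrt(11² + 5²) = sqrt(121 + 25) = sqrt(146) = 12.08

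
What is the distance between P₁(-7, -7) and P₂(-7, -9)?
Using the distance formula: d = sqrt((x₂-x₁)² + (y₂-y₁)²)
dx = (-7) - (-7) = 0
dy = (-9) - (-7) = -2
d = sqrt(0² + (-2)²) = sqrt(0 + 4) = sqrt(4) = 2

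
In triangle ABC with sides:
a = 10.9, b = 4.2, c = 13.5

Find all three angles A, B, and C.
By the law of cosines:
cos(A) = (b² + c² - a²)/(2bc) = 0.714991  →  A = 44.36°
cos(B) = (a² + c² - b²)/(2ac) = 0.963031  →  B = 15.63°
cos(C) = (a² + b² - c²)/(2ab) = -0.500218  →  C = 120°
Check: A + B + C = 180.0° ✓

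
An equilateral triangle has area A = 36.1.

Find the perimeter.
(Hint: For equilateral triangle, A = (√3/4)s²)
A = (√3/4)s²  →  s² = 4A/√3 = 4·36.1/√3 = 83.3694
s = 9.13068
Perimeter = 3s = 27.39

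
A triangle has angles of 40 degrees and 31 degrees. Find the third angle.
Sum of angles in a triangle = 180 degrees
Third angle = 180 - 40 - 31
Third angle = 109 degrees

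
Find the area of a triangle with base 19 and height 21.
Area = (1/2) * base * height
Area = (1/2) * 19 * 21
Area = 199.50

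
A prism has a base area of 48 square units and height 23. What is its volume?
Volume = base area * height
Volume = 48 * 23
Volume = 1104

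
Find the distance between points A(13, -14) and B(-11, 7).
Using the distance formula: d = sqrt((x₂-x₁)² + (y₂-y₁)²)
dx = (-11) - 13 = -24
dy = 7 - (-14) = 21
d = sqrt((-24)² + 21²) = sqrt(576 + 441) = sqrt(1017) = 31.89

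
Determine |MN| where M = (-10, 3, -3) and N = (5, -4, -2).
d = √[(15)² + (-7)² + (1)²] = √275 = 16.58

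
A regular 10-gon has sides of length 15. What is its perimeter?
Perimeter = number of sides * side length
Perimeter = 10 * 15
Perimeter = 150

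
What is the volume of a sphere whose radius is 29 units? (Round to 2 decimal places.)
Volume = (4/3) * pi * r³
Volume = (4/3) * pi * 29³
Volume = (4/3) * pi * 24389
Volume = 102160.40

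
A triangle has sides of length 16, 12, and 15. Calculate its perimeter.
Perimeter = sum of all sides
Perimeter = 16 + 12 + 15
Perimeter = 43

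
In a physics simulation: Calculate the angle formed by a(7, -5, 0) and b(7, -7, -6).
a·b = 84, |a|² = 74, |b|² = 134
cos θ = 84/√9916 ≈ 0.8436
θ ≈ 32.48°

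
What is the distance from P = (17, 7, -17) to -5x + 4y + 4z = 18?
d = |(-5)(17) + 4(7) + 4(-17) - (18)| / √((-5)² + 4² + 4²) = 143/√57 = 18.94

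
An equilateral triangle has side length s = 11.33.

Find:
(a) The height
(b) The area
(a) Height h = s·√3/2 = 11.33·√3/2 = 9.812
(b) Area = (√3/4)·s² = (√3/4)·11.33² = (√3/4)·128.369 = 55.59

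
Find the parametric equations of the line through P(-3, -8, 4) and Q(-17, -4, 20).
Direction vector d = Q - P = (-14, 4, 16)
x = -3 - 14t, y = -8 + 4t, z = 4 + 16t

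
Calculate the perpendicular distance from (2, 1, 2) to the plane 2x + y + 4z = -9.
d = |2(2) + 1(1) + 4(2) - (-9)| / √(2² + 1² + 4²) = 22/√21 = 4.801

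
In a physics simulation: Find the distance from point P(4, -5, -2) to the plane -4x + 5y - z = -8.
d = |(-4)(4) + 5(-5) + (-1)(-2) - (-8)| / √((-4)² + 5² + (-1)²) = 31/√42 = 4.783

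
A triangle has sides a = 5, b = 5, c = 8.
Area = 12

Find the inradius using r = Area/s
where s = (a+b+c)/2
s = (5+5+8)/2 = 9
r = Area/s = 12/9 = 1.333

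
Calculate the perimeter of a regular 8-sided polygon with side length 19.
Perimeter = number of sides * side length
Perimeter = 8 * 19
Perimeter = 152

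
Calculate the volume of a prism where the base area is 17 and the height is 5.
Volume = base area * height
Volume = 17 * 5
Volume = 85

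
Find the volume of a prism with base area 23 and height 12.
Volume = base area * height
Volume = 23 * 12
Volume = 276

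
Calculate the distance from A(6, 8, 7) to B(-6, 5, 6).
d = √[(-12)² + (-3)² + (-1)²] = √154 = 12.41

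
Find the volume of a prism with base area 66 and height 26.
Volume = base area * height
Volume = 66 * 26
Volume = 1716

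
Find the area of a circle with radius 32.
Area = pi * r²
Area = pi * 32²
Area = pi * 1024
Area = 3216.99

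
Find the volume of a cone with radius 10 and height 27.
Volume = (1/3) * pi * r² * h
Volume = (1/3) * pi * 10² * 27
Volume = (1/3) * pi * 100 * 27
Volume = (1/3) * pi * 2700
Volume = 2827.43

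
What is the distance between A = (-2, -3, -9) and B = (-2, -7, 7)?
d = √[(0)² + (-4)² + (16)²] = √272 = 16.49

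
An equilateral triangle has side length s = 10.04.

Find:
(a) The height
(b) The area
(a) Height h = s·√3/2 = 10.04·√3/2 = 8.695
(b) Area = (√3/4)·s² = (√3/4)·10.04² = (√3/4)·100.802 = 43.65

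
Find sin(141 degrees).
sin(141 degrees) = 0.6293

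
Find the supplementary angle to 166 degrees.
Supplementary angles sum to 180 degrees.
Other angle = 180 - 166
Other angle = 14 degrees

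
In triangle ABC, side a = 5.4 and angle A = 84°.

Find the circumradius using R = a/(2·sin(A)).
R = a/(2·sin(A)) = 5.4/(2·sin(84°))
R = 5.4/(2·0.994522) = 5.4/1.989044 = 2.715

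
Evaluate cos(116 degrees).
cos(116 degrees) = -0.4384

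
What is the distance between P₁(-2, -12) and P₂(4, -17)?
Using the distance formula: d = sqrt((x₂-x₁)² + (y₂-y₁)²)
dx = 4 - (-2) = 6
dy = (-17) - (-12) = -5
d = sqrt(6² + (-5)²) = sqrt(36 + 25) = sqrt(61) = 7.81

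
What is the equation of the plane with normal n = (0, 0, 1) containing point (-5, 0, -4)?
d = n·P = (0)(-5) + (0)(0) + (1)(-4) = -4
Plane: z = -4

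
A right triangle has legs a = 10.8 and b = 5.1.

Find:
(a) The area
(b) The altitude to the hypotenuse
(a) Area = ½ab = ½·10.8·5.1 = 27.54
(b) Hypotenuse c = √(10.8² + 5.1²) = √142.65 = 11.9436
    Area = ½·c·h_c  →  h_c = 2·Area/c = 2·27.54/11.9436 = 4.612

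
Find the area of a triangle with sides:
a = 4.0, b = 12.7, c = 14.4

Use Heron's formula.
s = (a+b+c)/2 = (4.0+12.7+14.4)/2 = 15.55
A = √(s(s-a)(s-b)(s-c)) = √(15.55·11.55·2.85·1.15)
A = √588.647 = 24.26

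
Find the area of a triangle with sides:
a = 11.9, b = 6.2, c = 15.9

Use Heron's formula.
s = (a+b+c)/2 = (11.9+6.2+15.9)/2 = 17
A = √(s(s-a)(s-b)(s-c)) = √(17·5.1·10.8·1.1)
A = √1030 = 32.09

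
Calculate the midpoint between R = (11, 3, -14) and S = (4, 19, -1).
Midpoint = ((11+4)/2, (3+19)/2, (-14-1)/2) = (7.5, 11, -7.5)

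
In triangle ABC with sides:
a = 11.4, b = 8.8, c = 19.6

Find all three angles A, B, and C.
By the law of cosines:
cos(A) = (b² + c² - a²)/(2bc) = 0.961387  →  A = 15.97°
cos(B) = (a² + c² - b²)/(2ac) = 0.977175  →  B = 12.27°
cos(C) = (a² + b² - c²)/(2ab) = -0.880981  →  C = 151.8°
Check: A + B + C = 180.0° ✓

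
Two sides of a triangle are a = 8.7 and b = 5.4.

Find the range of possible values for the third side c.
By the triangle inequality: |a - b| < c < a + b
|8.7 - 5.4| < c < 8.7 + 5.4
3.3 < c < 14.1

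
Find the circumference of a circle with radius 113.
Circumference = 2 * pi * r
Circumference = 2 * pi * 113
Circumference = 710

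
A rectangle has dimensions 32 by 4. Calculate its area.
Area = length * width
Area = 32 * 4
Area = 128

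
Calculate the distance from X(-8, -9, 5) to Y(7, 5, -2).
d = √[(15)² + (14)² + (-7)²] = √470 = 21.68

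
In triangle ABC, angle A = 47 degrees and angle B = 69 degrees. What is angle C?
Sum of angles in a triangle = 180 degrees
Third angle = 180 - 47 - 69
Third angle = 64 degrees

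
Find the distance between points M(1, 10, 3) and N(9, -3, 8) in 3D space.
d = √[(8)² + (-13)² + (5)²] = √258 = 16.06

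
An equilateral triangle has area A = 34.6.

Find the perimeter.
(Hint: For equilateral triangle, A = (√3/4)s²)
A = (√3/4)s²  →  s² = 4A/√3 = 4·34.6/√3 = 79.9053
s = 8.93898
Perimeter = 3s = 26.82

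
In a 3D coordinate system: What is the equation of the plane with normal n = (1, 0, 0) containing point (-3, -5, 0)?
d = n·P = (1)(-3) + (0)(-5) + (0)(0) = -3
Plane: x = -3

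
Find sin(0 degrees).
sin(0 degrees) = 0
Decimal approximation: 0.0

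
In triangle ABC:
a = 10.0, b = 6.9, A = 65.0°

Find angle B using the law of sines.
sin(B)/b = sin(A)/a
sin(B) = b·sin(A)/a = 6.9·sin(65.0°)/10.0 = 0.625352
B = arcsin(0.625352) = 38.71°  (b ≤ a, so B ≤ A and the acute solution is unique)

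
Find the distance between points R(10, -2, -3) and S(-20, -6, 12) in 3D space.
d = √[(-30)² + (-4)² + (15)²] = √1141 = 33.78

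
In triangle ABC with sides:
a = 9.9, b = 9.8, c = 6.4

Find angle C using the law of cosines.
cos(C) = (a² + b² - c²)/(2ab)
cos(C) = (9.9² + 9.8² - 6.4²)/(2·9.9·9.8) = 153.09/194.04 = 0.788961
C = arccos(0.788961) = 37.91°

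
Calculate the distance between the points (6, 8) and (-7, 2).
Using the distance formula: d = sqrt((x₂-x₁)² + (y₂-y₁)²)
dx = (-7) - 6 = -13
dy = 2 - 8 = -6
d = sqrt((-13)² + (-6)²) = sqrt(169 + 36) = sqrt(205) = 14.32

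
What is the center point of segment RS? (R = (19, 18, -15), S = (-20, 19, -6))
Midpoint = ((19-20)/2, (18+19)/2, (-15-6)/2) = (-0.5, 18.5, -10.5)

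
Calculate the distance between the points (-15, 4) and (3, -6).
Using the distance formula: d = sqrt((x₂-x₁)² + (y₂-y₁)²)
dx = 3 - (-15) = 18
dy = (-6) - 4 = -10
d = sqrt(18² + (-10)²) = sqrt(324 + 100) = sqrt(424) = 20.59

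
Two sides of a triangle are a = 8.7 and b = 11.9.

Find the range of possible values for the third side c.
By the triangle inequality: |a - b| < c < a + b
|8.7 - 11.9| < c < 8.7 + 11.9
3.2 < c < 20.6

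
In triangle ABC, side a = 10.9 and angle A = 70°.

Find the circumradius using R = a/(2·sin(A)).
R = a/(2·sin(A)) = 10.9/(2·sin(70°))
R = 10.9/(2·0.939693) = 10.9/1.879385 = 5.8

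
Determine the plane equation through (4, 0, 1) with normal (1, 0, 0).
d = n·P = (1)(4) + (0)(0) + (0)(1) = 4
Plane: x = 4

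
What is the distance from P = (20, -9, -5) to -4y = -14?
d = |0(20) + (-4)(-9) + 0(-5) - (-14)| / √(0² + (-4)² + 0²) = 50/√16 = 12.5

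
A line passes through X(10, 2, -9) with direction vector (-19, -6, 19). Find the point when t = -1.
P(-1) = (10 + (-19)(-1), 2 + (-6)(-1), -9 + 19(-1)) = (29, 8, -28)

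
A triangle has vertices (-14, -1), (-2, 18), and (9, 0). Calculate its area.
Using the coordinate formula: Area = (1/2)|x₁(y₂-y₃) + x₂(y₃-y₁) + x₃(y₁-y₂)|
Area = (1/2)|(-14)(18-0) + (-2)(0-(-1)) + 9((-1)-18)|
Area = (1/2)|(-14)*18 + (-2)*1 + 9*(-19)|
Area = (1/2)|(-252) + (-2) + (-171)|
Area = (1/2)*425 = 212.50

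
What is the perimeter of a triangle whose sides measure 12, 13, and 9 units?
Perimeter = sum of all sides
Perimeter = 12 + 13 + 9
Perimeter = 34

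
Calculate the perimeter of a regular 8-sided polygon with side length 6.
Perimeter = number of sides * side length
Perimeter = 8 * 6
Perimeter = 48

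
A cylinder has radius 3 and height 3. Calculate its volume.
Volume = pi * r² * h
Volume = pi * 3² * 3
Volume = pi * 9 * 3
Volume = pi * 27
Volume = 84.82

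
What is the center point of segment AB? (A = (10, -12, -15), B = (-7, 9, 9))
Midpoint = ((10-7)/2, (-12+9)/2, (-15+9)/2) = (1.5, -1.5, -3)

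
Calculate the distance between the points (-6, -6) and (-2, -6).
Using the distance formula: d = sqrt((x₂-x₁)² + (y₂-y₁)²)
dx = (-2) - (-6) = 4
dy = (-6) - (-6) = 0
d = sqrt(4² + 0²) = sqrt(16 + 0) = sqrt(16) = 4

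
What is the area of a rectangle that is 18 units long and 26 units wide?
Area = length * width
Area = 18 * 26
Area = 468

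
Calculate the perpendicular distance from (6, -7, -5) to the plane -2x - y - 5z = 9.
d = |(-2)(6) + (-1)(-7) + (-5)(-5) - (9)| / √((-2)² + (-1)² + (-5)²) = 11/√30 = 2.008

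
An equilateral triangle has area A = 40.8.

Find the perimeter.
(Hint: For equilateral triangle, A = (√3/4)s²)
A = (√3/4)s²  →  s² = 4A/√3 = 4·40.8/√3 = 94.2236
s = 9.70688
Perimeter = 3s = 29.12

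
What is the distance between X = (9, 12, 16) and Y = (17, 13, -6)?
d = √[(8)² + (1)² + (-22)²] = √549 = 23.43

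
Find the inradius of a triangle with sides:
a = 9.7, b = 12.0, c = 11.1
s = (a+b+c)/2 = (9.7+12.0+11.1)/2 = 16.4
Area = √(s(s-a)(s-b)(s-c)) = √(16.4·6.7·4.4·5.3) = 50.6202
r = Area/s = 50.6202/16.4 = 3.087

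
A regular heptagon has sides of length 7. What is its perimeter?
Perimeter = number of sides * side length
Perimeter = 7 * 7
Perimeter = 49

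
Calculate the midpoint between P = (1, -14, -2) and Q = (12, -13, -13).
Midpoint = ((1+12)/2, (-14-13)/2, (-2-13)/2) = (6.5, -13.5, -7.5)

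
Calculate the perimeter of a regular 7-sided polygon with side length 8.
Perimeter = number of sides * side length
Perimeter = 7 * 8
Perimeter = 56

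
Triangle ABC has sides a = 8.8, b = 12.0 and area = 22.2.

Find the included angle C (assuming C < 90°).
Area = ½ab·sin(C)  →  sin(C) = 2·Area/(ab)
sin(C) = 2·22.2/(8.8·12.0) = 0.420455
C = arcsin(0.420455) = 24.86°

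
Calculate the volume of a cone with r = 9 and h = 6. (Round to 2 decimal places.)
Volume = (1/3) * pi * r² * h
Volume = (1/3) * pi * 9² * 6
Volume = (1/3) * pi * 81 * 6
Volume = (1/3) * pi * 486
Volume = 508.94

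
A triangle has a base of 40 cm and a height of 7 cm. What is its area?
Area = (1/2) * base * height
Area = (1/2) * 40 * 7
Area = 140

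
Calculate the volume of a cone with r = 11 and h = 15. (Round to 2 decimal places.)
Volume = (1/3) * pi * r² * h
Volume = (1/3) * pi * 11² * 15
Volume = (1/3) * pi * 121 * 15
Volume = (1/3) * pi * 1815
Volume = 1900.66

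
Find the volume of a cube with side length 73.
Volume = s³
Volume = 73³
Volume = 389017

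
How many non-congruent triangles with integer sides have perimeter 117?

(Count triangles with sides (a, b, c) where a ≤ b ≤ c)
With a ≤ b ≤ c and a + b + c = 117, the triangle inequality a + b > c gives c < 117/2, so c ≤ 58.
Iterate a from 1 to ⌊p/3⌋ = 39; for each a, b ranges from a to ⌊(p−a)/2⌋ with c = p − a − b, keeping only c ≥ b.
Triples: (1, 58, 58), (2, 57, 58), (3, 56, 58), …
Count = 300 triangles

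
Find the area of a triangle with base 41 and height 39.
Area = (1/2) * base * height
Area = (1/2) * 41 * 39
Area = 799.50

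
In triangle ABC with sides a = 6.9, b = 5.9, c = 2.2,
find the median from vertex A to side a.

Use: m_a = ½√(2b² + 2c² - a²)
m_a = ½√(2·5.9² + 2·2.2² - 6.9²)
m_a = ½√(69.62 + 9.68 - 47.61) = ½√31.69 = 2.815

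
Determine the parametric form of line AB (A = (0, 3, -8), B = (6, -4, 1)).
Direction vector d = B - A = (6, -7, 9)
x = 0 + 6t, y = 3 - 7t, z = -8 + 9t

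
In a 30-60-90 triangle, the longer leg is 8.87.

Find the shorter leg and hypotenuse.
In a 30-60-90 triangle, sides are in ratio 1 : √3 : 2.
Long leg = short leg·√3  →  short leg = 8.87/√3 = 5.121
Hypotenuse = 2·(short leg) = 2·8.87/√3 = 10.24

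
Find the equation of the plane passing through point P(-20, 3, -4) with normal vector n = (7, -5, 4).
d = n·P = (7)(-20) + (-5)(3) + (4)(-4) = -171
Plane: 7x - 5y + 4z = -171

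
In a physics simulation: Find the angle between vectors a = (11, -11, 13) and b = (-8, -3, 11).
a·b = 88, |a|² = 411, |b|² = 194
cos θ = 88/√79734 ≈ 0.3116
θ ≈ 71.84°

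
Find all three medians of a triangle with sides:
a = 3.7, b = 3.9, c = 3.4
Using m_x = ½√(2y² + 2z² - x²):
m_a = ½√(2·3.9² + 2·3.4² - 3.7²) = ½√39.85 = 3.156
m_b = ½√(2·3.7² + 2·3.4² - 3.9²) = ½√35.29 = 2.97
m_c = ½√(2·3.7² + 2·3.9² - 3.4²) = ½√46.24 = 3.4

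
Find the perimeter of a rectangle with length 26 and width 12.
Perimeter = 2 * (length + width)
Perimeter = 2 * (26 + 12)
Perimeter = 2 * 38
Perimeter = 76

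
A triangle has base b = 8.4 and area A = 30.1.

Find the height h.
A = ½bh  →  h = 2A/b
h = 2·30.1/8.4 = 7.167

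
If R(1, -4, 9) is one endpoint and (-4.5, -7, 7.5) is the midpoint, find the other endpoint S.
S = (2×(-4.5) - 1, 2×(-7) - (-4), 2×7.5 - 9) = (-10, -10, 6)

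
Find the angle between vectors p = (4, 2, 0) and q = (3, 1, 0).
p·q = 14, |p|² = 20, |q|² = 10
cos θ = 14/√200 ≈ 0.9899
θ ≈ 8.13°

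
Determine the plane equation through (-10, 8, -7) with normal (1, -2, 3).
d = n·P = (1)(-10) + (-2)(8) + (3)(-7) = -47
Plane: x - 2y + 3z = -47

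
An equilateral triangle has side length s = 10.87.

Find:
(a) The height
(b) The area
(a) Height h = s·√3/2 = 10.87·√3/2 = 9.414
(b) Area = (√3/4)·s² = (√3/4)·10.87² = (√3/4)·118.157 = 51.16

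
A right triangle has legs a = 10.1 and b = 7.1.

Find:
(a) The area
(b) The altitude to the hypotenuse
(a) Area = ½ab = ½·10.1·7.1 = 35.855
(b) Hypotenuse c = √(10.1² + 7.1²) = √152.42 = 12.3458
    Area = ½·c·h_c  →  h_c = 2·Area/c = 2·35.855/12.3458 = 5.808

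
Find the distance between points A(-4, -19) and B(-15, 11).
Using the distance formula: d = sqrt((x₂-x₁)² + (y₂-y₁)²)
dx = (-15) - (-4) = -11
dy = 11 - (-19) = 30
d = sqrt((-11)² + 30²) = sqrt(121 + 900) = sqrt(1021) = 31.95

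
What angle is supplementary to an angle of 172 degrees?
Supplementary angles sum to 180 degrees.
Other angle = 180 - 172
Other angle = 8 degrees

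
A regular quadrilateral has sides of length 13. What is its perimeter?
Perimeter = number of sides * side length
Perimeter = 4 * 13
Perimeter = 52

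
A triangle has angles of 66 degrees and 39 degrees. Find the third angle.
Sum of angles in a triangle = 180 degrees
Third angle = 180 - 66 - 39
Third angle = 75 degrees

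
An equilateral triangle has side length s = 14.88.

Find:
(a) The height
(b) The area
(a) Height h = s·√3/2 = 14.88·√3/2 = 12.89
(b) Area = (√3/4)·s² = (√3/4)·14.88² = (√3/4)·221.414 = 95.88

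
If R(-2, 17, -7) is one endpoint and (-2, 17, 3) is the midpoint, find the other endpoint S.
S = (2×(-2) - (-2), 2×17 - 17, 2×3 - (-7)) = (-2, 17, 13)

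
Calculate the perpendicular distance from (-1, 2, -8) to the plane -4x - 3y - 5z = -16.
d = |(-4)(-1) + (-3)(2) + (-5)(-8) - (-16)| / √((-4)² + (-3)² + (-5)²) = 54/√50 = 7.637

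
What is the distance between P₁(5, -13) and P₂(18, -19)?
Using the distance formula: d = sqrt((x₂-x₁)² + (y₂-y₁)²)
dx = 18 - 5 = 13
dy = (-19) - (-13) = -6
d = sqrt(13² + (-6)²) = sqrt(169 + 36) = sqrt(205) = 14.32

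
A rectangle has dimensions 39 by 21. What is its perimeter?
Perimeter = 2 * (length + width)
Perimeter = 2 * (39 + 21)
Perimeter = 2 * 60
Perimeter = 120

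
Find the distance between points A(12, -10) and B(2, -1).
Using the distance formula: d = sqrt((x₂-x₁)² + (y₂-y₁)²)
dx = 2 - 12 = -10
dy = (-1) - (-10) = 9
d = sqrt((-10)² + 9²) = sqrt(100 + 81) = sqrt(181) = 13.45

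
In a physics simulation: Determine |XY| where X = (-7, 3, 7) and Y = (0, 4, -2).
d = √[(7)² + (1)² + (-9)²] = √131 = 11.45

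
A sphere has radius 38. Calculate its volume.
Volume = (4/3) * pi * r³
Volume = (4/3) * pi * 38³
Volume = (4/3) * pi * 54872
Volume = 229847.30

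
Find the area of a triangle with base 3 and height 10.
Area = (1/2) * base * height
Area = (1/2) * 3 * 10
Area = 15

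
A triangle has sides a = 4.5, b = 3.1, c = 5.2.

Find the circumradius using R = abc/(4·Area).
s = (a+b+c)/2 = 6.4
Area = √(s(s-a)(s-b)(s-c)) = √(6.4·1.9·3.3·1.2) = 6.93928
R = abc/(4·Area) = (4.5·3.1·5.2)/(4·6.93928) = 72.54/27.75712 = 2.613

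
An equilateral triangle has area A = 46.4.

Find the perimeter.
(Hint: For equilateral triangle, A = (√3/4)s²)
A = (√3/4)s²  →  s² = 4A/√3 = 4·46.4/√3 = 107.156
s = 10.3516
Perimeter = 3s = 31.05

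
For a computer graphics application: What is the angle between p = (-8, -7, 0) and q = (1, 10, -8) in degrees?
p·q = -78, |p|² = 113, |q|² = 165
cos θ = -78/√18645 ≈ -0.5712
θ ≈ 124.8°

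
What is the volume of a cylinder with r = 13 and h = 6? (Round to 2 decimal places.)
Volume = pi * r² * h
Volume = pi * 13² * 6
Volume = pi * 169 * 6
Volume = pi * 1014
Volume = 3185.57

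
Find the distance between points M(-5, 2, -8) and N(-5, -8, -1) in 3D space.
d = √[(0)² + (-10)² + (7)²] = √149 = 12.21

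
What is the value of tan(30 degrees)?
tan(30 degrees) = sqrt(3)/3
Decimal approximation: 0.5774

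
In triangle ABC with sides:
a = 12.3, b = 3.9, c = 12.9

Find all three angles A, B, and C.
By the law of cosines:
cos(A) = (b² + c² - a²)/(2bc) = 0.301431  →  A = 72.46°
cos(B) = (a² + c² - b²)/(2ac) = 0.953205  →  B = 17.6°
cos(C) = (a² + b² - c²)/(2ab) = 0.000938  →  C = 89.95°
Check: A + B + C = 180.0° ✓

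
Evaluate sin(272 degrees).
sin(272 degrees) = -0.9994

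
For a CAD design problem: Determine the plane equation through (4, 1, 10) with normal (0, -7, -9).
d = n·P = (0)(4) + (-7)(1) + (-9)(10) = -97
Plane: -7y - 9z = -97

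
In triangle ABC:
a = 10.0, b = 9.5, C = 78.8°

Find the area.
Using A = ½ab·sin(C):
A = ½·10.0·9.5·sin(78.8°) = ½·95·0.980955 = 46.6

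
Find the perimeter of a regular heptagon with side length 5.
Perimeter = number of sides * side length
Perimeter = 7 * 5
Perimeter = 35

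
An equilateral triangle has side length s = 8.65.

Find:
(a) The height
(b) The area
(a) Height h = s·√3/2 = 8.65·√3/2 = 7.491
(b) Area = (√3/4)·s² = (√3/4)·8.65² = (√3/4)·74.8225 = 32.4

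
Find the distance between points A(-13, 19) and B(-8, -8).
Using the distance formula: d = sqrt((x₂-x₁)² + (y₂-y₁)²)
dx = (-8) - (-13) = 5
dy = (-8) - 19 = -27
d = sqrt(5² + (-27)²) = sqrt(25 + 729) = sqrt(754) = 27.46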